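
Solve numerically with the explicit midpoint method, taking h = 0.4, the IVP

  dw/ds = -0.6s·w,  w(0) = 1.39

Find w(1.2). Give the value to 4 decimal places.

Midpoint: k1 = f(s_n, w_n); k2 = f(s_n + h/2, w_n + (h/2)·k1); w_{n+1} = w_n + h·k2.
s=0.000000, w=1.390000:
  k1 = f(0.000000, 1.390000) = 0.000000
  k2 = f(0.200000, 1.390000) = -0.166800
  w ← 1.390000 + 0.4·(-0.166800) = 1.323280
s=0.400000, w=1.323280:
  k1 = f(0.400000, 1.323280) = -0.317587
  k2 = f(0.600000, 1.259763) = -0.453515
  w ← 1.323280 + 0.4·(-0.453515) = 1.141874
s=0.800000, w=1.141874:
  k1 = f(0.800000, 1.141874) = -0.548100
  k2 = f(1.000000, 1.032254) = -0.619353
  w ← 1.141874 + 0.4·(-0.619353) = 0.894133
w(1.2) ≈ 0.8941

0.8941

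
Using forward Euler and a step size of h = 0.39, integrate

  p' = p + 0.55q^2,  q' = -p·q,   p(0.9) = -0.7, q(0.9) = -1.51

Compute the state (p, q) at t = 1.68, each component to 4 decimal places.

Euler on (p,q): p_{n+1} = p_n + h·p', q_{n+1} = q_n + h·q'.
0.900000: (-0.700000, -1.510000); f=(0.554055, -1.057000) → (-0.483919, -1.922230)
1.290000: (-0.483919, -1.922230); f=(1.548314, -0.930203) → (0.119924, -2.285009)
(p(1.68), q(1.68)) ≈ (0.1199, -2.2850)

0.1199, -2.2850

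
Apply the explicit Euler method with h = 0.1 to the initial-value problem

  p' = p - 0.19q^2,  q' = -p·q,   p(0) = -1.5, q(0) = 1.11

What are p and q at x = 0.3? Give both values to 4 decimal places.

Euler on (p,q): p_{n+1} = p_n + h·p', q_{n+1} = q_n + h·q'.
0.000000: (-1.500000, 1.110000); f=(-1.734099, 1.665000) → (-1.673410, 1.276500)
0.100000: (-1.673410, 1.276500); f=(-1.983006, 2.136108) → (-1.871710, 1.490111)
0.200000: (-1.871710, 1.490111); f=(-2.293592, 2.789056) → (-2.101070, 1.769016)
(p(0.3), q(0.3)) ≈ (-2.1011, 1.7690)

-2.1011, 1.7690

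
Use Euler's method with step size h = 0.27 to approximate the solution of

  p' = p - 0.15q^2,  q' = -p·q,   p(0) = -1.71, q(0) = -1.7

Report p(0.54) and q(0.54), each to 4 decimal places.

Euler on (p,q): p_{n+1} = p_n + h·p', q_{n+1} = q_n + h·q'.
0.000000: (-1.710000, -1.700000); f=(-2.143500, -2.907000) → (-2.288745, -2.484890)
0.270000: (-2.288745, -2.484890); f=(-3.214947, -5.687280) → (-3.156781, -4.020455)
(p(0.54), q(0.54)) ≈ (-3.1568, -4.0205)

-3.1568, -4.0205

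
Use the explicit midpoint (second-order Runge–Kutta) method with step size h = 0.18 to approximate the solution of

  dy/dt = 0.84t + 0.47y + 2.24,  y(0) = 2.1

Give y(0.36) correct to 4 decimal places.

3.4210

Midpoint: k1 = f(t_n, y_n); k2 = f(t_n + h/2, y_n + (h/2)·k1); y_{n+1} = y_n + h·k2.
t=0.000000, y=2.100000:
  k1 = f(0.000000, 2.100000) = 3.227000
  k2 = f(0.090000, 2.390430) = 3.439102
  y ← 2.100000 + 0.18·3.439102 = 2.719038
t=0.180000, y=2.719038:
  k1 = f(0.180000, 2.719038) = 3.669148
  k2 = f(0.270000, 3.049262) = 3.899953
  y ← 2.719038 + 0.18·3.899953 = 3.421030
y(0.36) ≈ 3.4210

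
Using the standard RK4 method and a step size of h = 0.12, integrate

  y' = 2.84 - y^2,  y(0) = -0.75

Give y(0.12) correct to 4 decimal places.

RK4: k1 = f(s_n, y_n); k2 = f(s_n + h/2, y_n + (h/2)·k1); k3 = f(s_n + h/2, y_n + (h/2)·k2); k4 = f(s_n + h, y_n + h·k3); y_{n+1} = y_n + (h/6)·(k1 + 2k2 + 2k3 + k4).
s=0.000000, y=-0.750000:
  k1 = f(0.000000, -0.750000) = 2.277500
  k2 = f(0.060000, -0.613350) = 2.463802
  k3 = f(0.060000, -0.602172) = 2.477389
  k4 = f(0.120000, -0.452713) = 2.635051
  y ← -0.750000 + (0.12/6)·(k1 + 2k2 + 2k3 + k4) = -0.454101
y(0.12) ≈ -0.4541

-0.4541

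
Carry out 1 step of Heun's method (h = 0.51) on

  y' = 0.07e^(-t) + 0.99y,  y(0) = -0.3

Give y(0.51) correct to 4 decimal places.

-0.4521

Heun: k1 = f(t_n, y_n); k2 = f(t_n + h, y_n + h·k1); y_{n+1} = y_n + (h/2)·(k1 + k2).
t=0.000000, y=-0.300000:
  k1 = f(0.000000, -0.300000) = -0.227000
  k2 = f(0.510000, -0.415770) = -0.369578
  y ← -0.300000 + (0.51/2)·(-0.227000 + (-0.369578)) = -0.452127
y(0.51) ≈ -0.4521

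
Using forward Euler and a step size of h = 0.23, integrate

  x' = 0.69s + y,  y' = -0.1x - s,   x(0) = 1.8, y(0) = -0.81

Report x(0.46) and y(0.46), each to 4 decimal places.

1.4544, -0.9414

Euler on (x,y): x_{n+1} = x_n + h·x', y_{n+1} = y_n + h·y'.
0.000000: (1.800000, -0.810000); f=(-0.810000, -0.180000) → (1.613700, -0.851400)
0.230000: (1.613700, -0.851400); f=(-0.692700, -0.391370) → (1.454379, -0.941415)
(x(0.46), y(0.46)) ≈ (1.4544, -0.9414)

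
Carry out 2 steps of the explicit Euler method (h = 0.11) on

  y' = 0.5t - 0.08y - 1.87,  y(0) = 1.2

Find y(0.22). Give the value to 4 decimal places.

0.7754

Euler: y_{n+1} = y_n + h·f(t_n, y_n).
t=0.000000, y=1.200000: f=-1.966000 → y ← 1.200000 + 0.11·(-1.966000) = 0.983740
t=0.110000, y=0.983740: f=-1.893699 → y ← 0.983740 + 0.11·(-1.893699) = 0.775433
y(0.22) ≈ 0.7754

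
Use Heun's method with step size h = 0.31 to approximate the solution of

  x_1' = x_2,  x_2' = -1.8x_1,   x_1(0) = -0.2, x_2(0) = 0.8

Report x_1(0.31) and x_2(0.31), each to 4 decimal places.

0.0653, 0.8424

Heun on (x_1,x_2): k1 = f(t_n, state_n); k2 = f(t_n + h, state_n + h·k1); state_{n+1} = state_n + (h/2)·(k1 + k2).
0.000000: (-0.200000, 0.800000)
  k1 = (0.800000, 0.360000)
  predictor → (0.048000, 0.911600)
  k2 = (0.911600, -0.086400)
  → (0.065298, 0.842408)
(x_1(0.31), x_2(0.31)) ≈ (0.0653, 0.8424)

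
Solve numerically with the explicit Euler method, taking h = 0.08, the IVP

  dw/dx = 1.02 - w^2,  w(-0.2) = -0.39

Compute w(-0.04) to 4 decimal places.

Euler: w_{n+1} = w_n + h·f(x_n, w_n).
x=-0.200000, w=-0.390000: f=0.867900 → w ← -0.390000 + 0.08·0.867900 = -0.320568
x=-0.120000, w=-0.320568: f=0.917236 → w ← -0.320568 + 0.08·0.917236 = -0.247189
w(-0.04) ≈ -0.2472

-0.2472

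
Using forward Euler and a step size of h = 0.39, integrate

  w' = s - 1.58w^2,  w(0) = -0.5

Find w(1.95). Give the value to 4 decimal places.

Euler: w_{n+1} = w_n + h·f(s_n, w_n).
s=0.000000, w=-0.500000: f=-0.395000 → w ← -0.500000 + 0.39·(-0.395000) = -0.654050
s=0.390000, w=-0.654050: f=-0.285895 → w ← -0.654050 + 0.39·(-0.285895) = -0.765549
s=0.780000, w=-0.765549: f=-0.145983 → w ← -0.765549 + 0.39·(-0.145983) = -0.822482
s=1.170000, w=-0.822482: f=0.101166 → w ← -0.822482 + 0.39·0.101166 = -0.783027
s=1.560000, w=-0.783027: f=0.591252 → w ← -0.783027 + 0.39·0.591252 = -0.552439
w(1.95) ≈ -0.5524

-0.5524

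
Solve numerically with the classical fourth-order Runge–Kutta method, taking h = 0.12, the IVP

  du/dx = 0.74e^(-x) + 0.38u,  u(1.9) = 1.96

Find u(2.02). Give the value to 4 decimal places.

2.0643

RK4: k1 = f(x_n, u_n); k2 = f(x_n + h/2, u_n + (h/2)·k1); k3 = f(x_n + h/2, u_n + (h/2)·k2); k4 = f(x_n + h, u_n + h·k3); u_{n+1} = u_n + (h/6)·(k1 + 2k2 + 2k3 + k4).
x=1.900000, u=1.960000:
  k1 = f(1.900000, 1.960000) = 0.855481
  k2 = f(1.960000, 2.011329) = 0.868540
  k3 = f(1.960000, 2.012112) = 0.868838
  k4 = f(2.020000, 2.064261) = 0.882584
  u ← 1.960000 + (0.12/6)·(k1 + 2k2 + 2k3 + k4) = 2.064256
u(2.02) ≈ 2.0643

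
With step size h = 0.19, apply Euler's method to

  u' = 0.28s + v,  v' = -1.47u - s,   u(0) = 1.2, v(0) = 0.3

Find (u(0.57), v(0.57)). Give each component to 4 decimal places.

1.2004, -0.8466

Euler on (u,v): u_{n+1} = u_n + h·u', v_{n+1} = v_n + h·v'.
0.000000: (1.200000, 0.300000); f=(0.300000, -1.764000) → (1.257000, -0.035160)
0.190000: (1.257000, -0.035160); f=(0.018040, -2.037790) → (1.260428, -0.422340)
0.380000: (1.260428, -0.422340); f=(-0.315940, -2.232829) → (1.200399, -0.846578)
(u(0.57), v(0.57)) ≈ (1.2004, -0.8466)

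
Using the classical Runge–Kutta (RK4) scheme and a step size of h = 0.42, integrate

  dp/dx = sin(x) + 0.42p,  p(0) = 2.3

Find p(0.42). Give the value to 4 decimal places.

2.8360

RK4: k1 = f(x_n, p_n); k2 = f(x_n + h/2, p_n + (h/2)·k1); k3 = f(x_n + h/2, p_n + (h/2)·k2); k4 = f(x_n + h, p_n + h·k3); p_{n+1} = p_n + (h/6)·(k1 + 2k2 + 2k3 + k4).
x=0.000000, p=2.300000:
  k1 = f(0.000000, 2.300000) = 0.966000
  k2 = f(0.210000, 2.502860) = 1.259661
  k3 = f(0.210000, 2.564529) = 1.285562
  k4 = f(0.420000, 2.839936) = 1.600534
  p ← 2.300000 + (0.42/6)·(k1 + 2k2 + 2k3 + k4) = 2.835989
p(0.42) ≈ 2.8360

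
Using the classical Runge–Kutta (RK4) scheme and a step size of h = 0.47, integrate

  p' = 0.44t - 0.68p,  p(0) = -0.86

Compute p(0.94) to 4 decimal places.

-0.2950

RK4: k1 = f(t_n, p_n); k2 = f(t_n + h/2, p_n + (h/2)·k1); k3 = f(t_n + h/2, p_n + (h/2)·k2); k4 = f(t_n + h, p_n + h·k3); p_{n+1} = p_n + (h/6)·(k1 + 2k2 + 2k3 + k4).
t=0.000000, p=-0.860000:
  k1 = f(0.000000, -0.860000) = 0.584800
  k2 = f(0.235000, -0.722572) = 0.594749
  k3 = f(0.235000, -0.720234) = 0.593159
  k4 = f(0.470000, -0.581215) = 0.602026
  p ← -0.860000 + (0.47/6)·(k1 + 2k2 + 2k3 + k4) = -0.580926
t=0.470000, p=-0.580926:
  k1 = f(0.470000, -0.580926) = 0.601830
  k2 = f(0.705000, -0.439496) = 0.609057
  k3 = f(0.705000, -0.437798) = 0.607903
  k4 = f(0.940000, -0.295212) = 0.614344
  p ← -0.580926 + (0.47/6)·(k1 + 2k2 + 2k3 + k4) = -0.295002
p(0.94) ≈ -0.2950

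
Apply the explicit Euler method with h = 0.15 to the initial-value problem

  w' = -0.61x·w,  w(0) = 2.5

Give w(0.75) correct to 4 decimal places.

Euler: w_{n+1} = w_n + h·f(x_n, w_n).
x=0.000000, w=2.500000: f=0.000000 → w ← 2.500000 + 0.15·0.000000 = 2.500000
x=0.150000, w=2.500000: f=-0.228750 → w ← 2.500000 + 0.15·(-0.228750) = 2.465688
x=0.300000, w=2.465688: f=-0.451221 → w ← 2.465688 + 0.15·(-0.451221) = 2.398004
x=0.450000, w=2.398004: f=-0.658252 → w ← 2.398004 + 0.15·(-0.658252) = 2.299267
x=0.600000, w=2.299267: f=-0.841532 → w ← 2.299267 + 0.15·(-0.841532) = 2.173037
w(0.75) ≈ 2.1730

2.1730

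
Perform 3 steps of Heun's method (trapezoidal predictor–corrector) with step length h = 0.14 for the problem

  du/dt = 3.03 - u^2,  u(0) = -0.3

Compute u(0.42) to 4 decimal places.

Heun: k1 = f(t_n, u_n); k2 = f(t_n + h, u_n + h·k1); u_{n+1} = u_n + (h/2)·(k1 + k2).
t=0.000000, u=-0.300000:
  k1 = f(0.000000, -0.300000) = 2.940000
  k2 = f(0.140000, 0.111600) = 3.017545
  u ← -0.300000 + (0.14/2)·(2.940000 + 3.017545) = 0.117028
t=0.140000, u=0.117028:
  k1 = f(0.140000, 0.117028) = 3.016304
  k2 = f(0.280000, 0.539311) = 2.739144
  u ← 0.117028 + (0.14/2)·(3.016304 + 2.739144) = 0.519910
t=0.280000, u=0.519910:
  k1 = f(0.280000, 0.519910) = 2.759694
  k2 = f(0.420000, 0.906267) = 2.208681
  u ← 0.519910 + (0.14/2)·(2.759694 + 2.208681) = 0.867696
u(0.42) ≈ 0.8677

0.8677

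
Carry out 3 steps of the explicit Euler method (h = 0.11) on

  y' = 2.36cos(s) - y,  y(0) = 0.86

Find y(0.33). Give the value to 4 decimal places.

1.2949

Euler: y_{n+1} = y_n + h·f(s_n, y_n).
s=0.000000, y=0.860000: f=1.500000 → y ← 0.860000 + 0.11·1.500000 = 1.025000
s=0.110000, y=1.025000: f=1.320736 → y ← 1.025000 + 0.11·1.320736 = 1.170281
s=0.220000, y=1.170281: f=1.132837 → y ← 1.170281 + 0.11·1.132837 = 1.294893
y(0.33) ≈ 1.2949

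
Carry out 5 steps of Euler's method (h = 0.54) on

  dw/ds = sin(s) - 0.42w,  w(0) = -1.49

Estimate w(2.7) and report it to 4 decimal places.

Euler: w_{n+1} = w_n + h·f(s_n, w_n).
s=0.000000, w=-1.490000: f=0.625800 → w ← -1.490000 + 0.54·0.625800 = -1.152068
s=0.540000, w=-1.152068: f=0.998005 → w ← -1.152068 + 0.54·0.998005 = -0.613146
s=1.080000, w=-0.613146: f=1.139479 → w ← -0.613146 + 0.54·1.139479 = 0.002173
s=1.620000, w=0.002173: f=0.997877 → w ← 0.002173 + 0.54·0.997877 = 0.541027
s=2.160000, w=0.541027: f=0.604152 → w ← 0.541027 + 0.54·0.604152 = 0.867269
w(2.7) ≈ 0.8673

0.8673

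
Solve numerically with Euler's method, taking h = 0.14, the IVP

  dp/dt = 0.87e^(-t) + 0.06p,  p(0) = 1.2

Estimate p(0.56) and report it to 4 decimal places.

Euler: p_{n+1} = p_n + h·f(t_n, p_n).
t=0.000000, p=1.200000: f=0.942000 → p ← 1.200000 + 0.14·0.942000 = 1.331880
t=0.140000, p=1.331880: f=0.836254 → p ← 1.331880 + 0.14·0.836254 = 1.448956
t=0.280000, p=1.448956: f=0.744469 → p ← 1.448956 + 0.14·0.744469 = 1.553181
t=0.420000, p=1.553181: f=0.664822 → p ← 1.553181 + 0.14·0.664822 = 1.646256
p(0.56) ≈ 1.6463

1.6463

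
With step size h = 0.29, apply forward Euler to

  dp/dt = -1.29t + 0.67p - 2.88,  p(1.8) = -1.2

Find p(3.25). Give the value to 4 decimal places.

-15.3338

Euler: p_{n+1} = p_n + h·f(t_n, p_n).
t=1.800000, p=-1.200000: f=-6.006000 → p ← -1.200000 + 0.29·(-6.006000) = -2.941740
t=2.090000, p=-2.941740: f=-7.547066 → p ← -2.941740 + 0.29·(-7.547066) = -5.130389
t=2.380000, p=-5.130389: f=-9.387561 → p ← -5.130389 + 0.29·(-9.387561) = -7.852782
t=2.670000, p=-7.852782: f=-11.585664 → p ← -7.852782 + 0.29·(-11.585664) = -11.212624
t=2.960000, p=-11.212624: f=-14.210858 → p ← -11.212624 + 0.29·(-14.210858) = -15.333773
p(3.25) ≈ -15.3338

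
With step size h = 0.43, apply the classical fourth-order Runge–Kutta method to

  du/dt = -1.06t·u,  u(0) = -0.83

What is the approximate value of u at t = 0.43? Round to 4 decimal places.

RK4: k1 = f(t_n, u_n); k2 = f(t_n + h/2, u_n + (h/2)·k1); k3 = f(t_n + h/2, u_n + (h/2)·k2); k4 = f(t_n + h, u_n + h·k3); u_{n+1} = u_n + (h/6)·(k1 + 2k2 + 2k3 + k4).
t=0.000000, u=-0.830000:
  k1 = f(0.000000, -0.830000) = 0.000000
  k2 = f(0.215000, -0.830000) = 0.189157
  k3 = f(0.215000, -0.789331) = 0.179889
  k4 = f(0.430000, -0.752648) = 0.343057
  u ← -0.830000 + (0.43/6)·(k1 + 2k2 + 2k3 + k4) = -0.752518
u(0.43) ≈ -0.7525

-0.7525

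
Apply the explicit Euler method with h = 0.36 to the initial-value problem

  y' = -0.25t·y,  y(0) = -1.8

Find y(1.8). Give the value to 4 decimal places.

Euler: y_{n+1} = y_n + h·f(t_n, y_n).
t=0.000000, y=-1.800000: f=0.000000 → y ← -1.800000 + 0.36·0.000000 = -1.800000
t=0.360000, y=-1.800000: f=0.162000 → y ← -1.800000 + 0.36·0.162000 = -1.741680
t=0.720000, y=-1.741680: f=0.313502 → y ← -1.741680 + 0.36·0.313502 = -1.628819
t=1.080000, y=-1.628819: f=0.439781 → y ← -1.628819 + 0.36·0.439781 = -1.470498
t=1.440000, y=-1.470498: f=0.529379 → y ← -1.470498 + 0.36·0.529379 = -1.279921
y(1.8) ≈ -1.2799

-1.2799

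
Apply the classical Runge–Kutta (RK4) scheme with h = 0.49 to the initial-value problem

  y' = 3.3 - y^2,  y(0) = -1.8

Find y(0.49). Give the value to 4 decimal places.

-1.7235

RK4: k1 = f(x_n, y_n); k2 = f(x_n + h/2, y_n + (h/2)·k1); k3 = f(x_n + h/2, y_n + (h/2)·k2); k4 = f(x_n + h, y_n + h·k3); y_{n+1} = y_n + (h/6)·(k1 + 2k2 + 2k3 + k4).
x=0.000000, y=-1.800000:
  k1 = f(0.000000, -1.800000) = 0.060000
  k2 = f(0.245000, -1.785300) = 0.112704
  k3 = f(0.245000, -1.772388) = 0.158642
  k4 = f(0.490000, -1.722265) = 0.333802
  y ← -1.800000 + (0.49/6)·(k1 + 2k2 + 2k3 + k4) = -1.723520
y(0.49) ≈ -1.7235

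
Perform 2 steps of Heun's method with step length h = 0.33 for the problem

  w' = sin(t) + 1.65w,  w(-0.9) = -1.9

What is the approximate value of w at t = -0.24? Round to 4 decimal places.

-6.1096

Heun: k1 = f(t_n, w_n); k2 = f(t_n + h, w_n + h·k1); w_{n+1} = w_n + (h/2)·(k1 + k2).
t=-0.900000, w=-1.900000:
  k1 = f(-0.900000, -1.900000) = -3.918327
  k2 = f(-0.570000, -3.193048) = -5.808161
  w ← -1.900000 + (0.33/2)·(-3.918327 + (-5.808161)) = -3.504871
t=-0.570000, w=-3.504871:
  k1 = f(-0.570000, -3.504871) = -6.322668
  k2 = f(-0.240000, -5.591351) = -9.463432
  w ← -3.504871 + (0.33/2)·(-6.322668 + (-9.463432)) = -6.109577
w(-0.24) ≈ -6.1096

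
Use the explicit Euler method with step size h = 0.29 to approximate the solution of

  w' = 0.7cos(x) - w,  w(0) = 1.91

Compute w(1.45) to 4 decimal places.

Euler: w_{n+1} = w_n + h·f(x_n, w_n).
x=0.000000, w=1.910000: f=-1.210000 → w ← 1.910000 + 0.29·(-1.210000) = 1.559100
x=0.290000, w=1.559100: f=-0.888329 → w ← 1.559100 + 0.29·(-0.888329) = 1.301485
x=0.580000, w=1.301485: f=-0.715961 → w ← 1.301485 + 0.29·(-0.715961) = 1.093856
x=0.870000, w=1.093856: f=-0.642477 → w ← 1.093856 + 0.29·(-0.642477) = 0.907537
x=1.160000, w=0.907537: f=-0.628000 → w ← 0.907537 + 0.29·(-0.628000) = 0.725418
w(1.45) ≈ 0.7254

0.7254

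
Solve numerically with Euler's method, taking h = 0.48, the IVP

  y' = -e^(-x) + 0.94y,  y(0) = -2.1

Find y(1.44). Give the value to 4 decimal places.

Euler: y_{n+1} = y_n + h·f(x_n, y_n).
x=0.000000, y=-2.100000: f=-2.974000 → y ← -2.100000 + 0.48·(-2.974000) = -3.527520
x=0.480000, y=-3.527520: f=-3.934652 → y ← -3.527520 + 0.48·(-3.934652) = -5.416153
x=0.960000, y=-5.416153: f=-5.474077 → y ← -5.416153 + 0.48·(-5.474077) = -8.043710
y(1.44) ≈ -8.0437

-8.0437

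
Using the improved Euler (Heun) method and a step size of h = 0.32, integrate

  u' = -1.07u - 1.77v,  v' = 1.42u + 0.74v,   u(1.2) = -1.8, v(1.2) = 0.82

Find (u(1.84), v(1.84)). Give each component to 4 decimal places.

-0.9640, -0.4663

Heun on (u,v): k1 = f(t_n, state_n); k2 = f(t_n + h, state_n + h·k1); state_{n+1} = state_n + (h/2)·(k1 + k2).
1.200000: (-1.800000, 0.820000)
  k1 = (0.474600, -1.949200)
  predictor → (-1.648128, 0.196256)
  k2 = (1.416124, -2.195112)
  → (-1.497484, 0.156910)
1.520000: (-1.497484, 0.156910)
  k1 = (1.324577, -2.010314)
  predictor → (-1.073619, -0.486390)
  k2 = (2.009684, -1.884469)
  → (-0.964002, -0.466255)
(u(1.84), v(1.84)) ≈ (-0.9640, -0.4663)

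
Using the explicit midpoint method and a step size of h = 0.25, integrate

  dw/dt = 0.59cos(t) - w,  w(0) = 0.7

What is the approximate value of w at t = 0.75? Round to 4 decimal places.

0.6086

Midpoint: k1 = f(t_n, w_n); k2 = f(t_n + h/2, w_n + (h/2)·k1); w_{n+1} = w_n + h·k2.
t=0.000000, w=0.700000:
  k1 = f(0.000000, 0.700000) = -0.110000
  k2 = f(0.125000, 0.686250) = -0.100853
  w ← 0.700000 + 0.25·(-0.100853) = 0.674787
t=0.250000, w=0.674787:
  k1 = f(0.250000, 0.674787) = -0.103128
  k2 = f(0.375000, 0.661896) = -0.112896
  w ← 0.674787 + 0.25·(-0.112896) = 0.646563
t=0.500000, w=0.646563:
  k1 = f(0.500000, 0.646563) = -0.128789
  k2 = f(0.625000, 0.630464) = -0.151996
  w ← 0.646563 + 0.25·(-0.151996) = 0.608564
w(0.75) ≈ 0.6086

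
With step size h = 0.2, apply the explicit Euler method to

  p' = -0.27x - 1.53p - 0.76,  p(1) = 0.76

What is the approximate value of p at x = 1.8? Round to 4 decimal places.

Euler: p_{n+1} = p_n + h·f(x_n, p_n).
x=1.000000, p=0.760000: f=-2.192800 → p ← 0.760000 + 0.2·(-2.192800) = 0.321440
x=1.200000, p=0.321440: f=-1.575803 → p ← 0.321440 + 0.2·(-1.575803) = 0.006279
x=1.400000, p=0.006279: f=-1.147607 → p ← 0.006279 + 0.2·(-1.147607) = -0.223242
x=1.600000, p=-0.223242: f=-0.850440 → p ← -0.223242 + 0.2·(-0.850440) = -0.393330
p(1.8) ≈ -0.3933

-0.3933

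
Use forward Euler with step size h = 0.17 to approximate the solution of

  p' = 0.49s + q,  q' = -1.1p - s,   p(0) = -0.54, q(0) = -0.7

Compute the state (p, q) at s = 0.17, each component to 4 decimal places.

Euler on (p,q): p_{n+1} = p_n + h·p', q_{n+1} = q_n + h·q'.
0.000000: (-0.540000, -0.700000); f=(-0.700000, 0.594000) → (-0.659000, -0.599020)
(p(0.17), q(0.17)) ≈ (-0.6590, -0.5990)

-0.6590, -0.5990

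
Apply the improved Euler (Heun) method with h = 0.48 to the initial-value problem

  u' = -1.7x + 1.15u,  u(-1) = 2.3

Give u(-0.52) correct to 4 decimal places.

Heun: k1 = f(x_n, u_n); k2 = f(x_n + h, u_n + h·k1); u_{n+1} = u_n + (h/2)·(k1 + k2).
x=-1.000000, u=2.300000:
  k1 = f(-1.000000, 2.300000) = 4.345000
  k2 = f(-0.520000, 4.385600) = 5.927440
  u ← 2.300000 + (0.48/2)·(4.345000 + 5.927440) = 4.765386
u(-0.52) ≈ 4.7654

4.7654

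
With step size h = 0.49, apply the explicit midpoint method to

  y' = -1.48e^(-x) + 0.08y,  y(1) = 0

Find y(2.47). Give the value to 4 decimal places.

Midpoint: k1 = f(x_n, y_n); k2 = f(x_n + h/2, y_n + (h/2)·k1); y_{n+1} = y_n + h·k2.
x=1.000000, y=0.000000:
  k1 = f(1.000000, 0.000000) = -0.544462
  k2 = f(1.245000, -0.133393) = -0.436824
  y ← 0.000000 + 0.49·(-0.436824) = -0.214044
x=1.490000, y=-0.214044:
  k1 = f(1.490000, -0.214044) = -0.350675
  k2 = f(1.735000, -0.299959) = -0.285069
  y ← -0.214044 + 0.49·(-0.285069) = -0.353728
x=1.980000, y=-0.353728:
  k1 = f(1.980000, -0.353728) = -0.232641
  k2 = f(2.225000, -0.410725) = -0.192798
  y ← -0.353728 + 0.49·(-0.192798) = -0.448198
y(2.47) ≈ -0.4482

-0.4482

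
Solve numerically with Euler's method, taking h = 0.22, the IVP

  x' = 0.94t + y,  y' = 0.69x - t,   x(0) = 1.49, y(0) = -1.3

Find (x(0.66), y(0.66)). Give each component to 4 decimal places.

Euler on (x,y): x_{n+1} = x_n + h·x', y_{n+1} = y_n + h·y'.
0.000000: (1.490000, -1.300000); f=(-1.300000, 1.028100) → (1.204000, -1.073818)
0.220000: (1.204000, -1.073818); f=(-0.867018, 0.610760) → (1.013256, -0.939451)
0.440000: (1.013256, -0.939451); f=(-0.525851, 0.259147) → (0.897569, -0.882439)
(x(0.66), y(0.66)) ≈ (0.8976, -0.8824)

0.8976, -0.8824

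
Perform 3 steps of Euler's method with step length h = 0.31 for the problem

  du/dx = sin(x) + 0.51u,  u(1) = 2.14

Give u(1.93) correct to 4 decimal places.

Euler: u_{n+1} = u_n + h·f(x_n, u_n).
x=1.000000, u=2.140000: f=1.932871 → u ← 2.140000 + 0.31·1.932871 = 2.739190
x=1.310000, u=2.739190: f=2.363172 → u ← 2.739190 + 0.31·2.363172 = 3.471773
x=1.620000, u=3.471773: f=2.769394 → u ← 3.471773 + 0.31·2.769394 = 4.330285
u(1.93) ≈ 4.3303

4.3303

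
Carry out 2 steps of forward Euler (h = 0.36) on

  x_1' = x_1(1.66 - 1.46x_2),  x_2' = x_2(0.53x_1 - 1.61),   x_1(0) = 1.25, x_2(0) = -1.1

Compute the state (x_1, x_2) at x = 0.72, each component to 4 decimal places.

5.3811, -0.6808

Euler on (x_1,x_2): x_1_{n+1} = x_1_n + h·x_1', x_2_{n+1} = x_2_n + h·x_2'.
0.000000: (1.250000, -1.100000); f=(4.082500, 1.042250) → (2.719700, -0.724790)
0.360000: (2.719700, -0.724790); f=(7.392671, 0.122170) → (5.381061, -0.680809)
(x_1(0.72), x_2(0.72)) ≈ (5.3811, -0.6808)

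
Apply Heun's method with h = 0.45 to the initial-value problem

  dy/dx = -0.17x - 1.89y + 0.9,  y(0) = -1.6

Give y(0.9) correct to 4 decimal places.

Heun: k1 = f(x_n, y_n); k2 = f(x_n + h, y_n + h·k1); y_{n+1} = y_n + (h/2)·(k1 + k2).
x=0.000000, y=-1.600000:
  k1 = f(0.000000, -1.600000) = 3.924000
  k2 = f(0.450000, 0.165800) = 0.510138
  y ← -1.600000 + (0.45/2)·(3.924000 + 0.510138) = -0.602319
x=0.450000, y=-0.602319:
  k1 = f(0.450000, -0.602319) = 1.961883
  k2 = f(0.900000, 0.280528) = 0.216801
  y ← -0.602319 + (0.45/2)·(1.961883 + 0.216801) = -0.112115
y(0.9) ≈ -0.1121

-0.1121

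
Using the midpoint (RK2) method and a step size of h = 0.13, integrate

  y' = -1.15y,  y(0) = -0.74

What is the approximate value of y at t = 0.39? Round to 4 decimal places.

-0.4734

Midpoint: k1 = f(t_n, y_n); k2 = f(t_n + h/2, y_n + (h/2)·k1); y_{n+1} = y_n + h·k2.
t=0.000000, y=-0.740000:
  k1 = f(0.000000, -0.740000) = 0.851000
  k2 = f(0.065000, -0.684685) = 0.787388
  y ← -0.740000 + 0.13·0.787388 = -0.637640
t=0.130000, y=-0.637640:
  k1 = f(0.130000, -0.637640) = 0.733286
  k2 = f(0.195000, -0.589976) = 0.678472
  y ← -0.637640 + 0.13·0.678472 = -0.549438
t=0.260000, y=-0.549438:
  k1 = f(0.260000, -0.549438) = 0.631854
  k2 = f(0.325000, -0.508368) = 0.584623
  y ← -0.549438 + 0.13·0.584623 = -0.473437
y(0.39) ≈ -0.4734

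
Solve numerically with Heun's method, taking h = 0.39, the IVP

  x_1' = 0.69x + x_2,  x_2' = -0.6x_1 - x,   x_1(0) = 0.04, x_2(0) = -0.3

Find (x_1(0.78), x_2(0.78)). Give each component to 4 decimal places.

Heun on (x_1,x_2): k1 = f(x_n, state_n); k2 = f(x_n + h, state_n + h·k1); state_{n+1} = state_n + (h/2)·(k1 + k2).
0.000000: (0.040000, -0.300000)
  k1 = (-0.300000, -0.024000)
  predictor → (-0.077000, -0.309360)
  k2 = (-0.040260, -0.343800)
  → (-0.026351, -0.371721)
0.390000: (-0.026351, -0.371721)
  k1 = (-0.102621, -0.374190)
  predictor → (-0.066373, -0.517655)
  k2 = (0.020545, -0.740176)
  → (-0.042356, -0.589022)
(x_1(0.78), x_2(0.78)) ≈ (-0.0424, -0.5890)

-0.0424, -0.5890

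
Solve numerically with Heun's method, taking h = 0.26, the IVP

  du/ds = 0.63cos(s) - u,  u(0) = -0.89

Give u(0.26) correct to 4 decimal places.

-0.5489

Heun: k1 = f(s_n, u_n); k2 = f(s_n + h, u_n + h·k1); u_{n+1} = u_n + (h/2)·(k1 + k2).
s=0.000000, u=-0.890000:
  k1 = f(0.000000, -0.890000) = 1.520000
  k2 = f(0.260000, -0.494800) = 1.103626
  u ← -0.890000 + (0.26/2)·(1.520000 + 1.103626) = -0.548929
u(0.26) ≈ -0.5489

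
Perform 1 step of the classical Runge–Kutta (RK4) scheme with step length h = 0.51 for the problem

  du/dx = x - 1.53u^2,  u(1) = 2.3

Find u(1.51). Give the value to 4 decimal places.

RK4: k1 = f(x_n, u_n); k2 = f(x_n + h/2, u_n + (h/2)·k1); k3 = f(x_n + h/2, u_n + (h/2)·k2); k4 = f(x_n + h, u_n + h·k3); u_{n+1} = u_n + (h/6)·(k1 + 2k2 + 2k3 + k4).
x=1.000000, u=2.300000:
  k1 = f(1.000000, 2.300000) = -7.093700
  k2 = f(1.255000, 0.491107) = 0.885986
  k3 = f(1.255000, 2.525926) = -8.506866
  k4 = f(1.510000, -2.038502) = -4.847897
  u ← 2.300000 + (0.51/6)·(k1 + 2k2 + 2k3 + k4) = -0.010585
u(1.51) ≈ -0.0106

-0.0106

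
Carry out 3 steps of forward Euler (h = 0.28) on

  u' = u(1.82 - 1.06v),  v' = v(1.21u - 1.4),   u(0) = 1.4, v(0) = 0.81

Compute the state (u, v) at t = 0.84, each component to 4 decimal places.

2.6524, 1.4428

Euler on (u,v): u_{n+1} = u_n + h·u', v_{n+1} = v_n + h·v'.
0.000000: (1.400000, 0.810000); f=(1.345960, 0.238140) → (1.776869, 0.876679)
0.280000: (1.776869, 0.876679); f=(1.582693, 0.657519) → (2.220023, 1.060785)
0.560000: (2.220023, 1.060785); f=(1.544178, 1.364410) → (2.652392, 1.442819)
(u(0.84), v(0.84)) ≈ (2.6524, 1.4428)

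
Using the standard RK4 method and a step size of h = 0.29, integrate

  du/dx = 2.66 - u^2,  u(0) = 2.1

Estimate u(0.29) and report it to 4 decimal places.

RK4: k1 = f(x_n, u_n); k2 = f(x_n + h/2, u_n + (h/2)·k1); k3 = f(x_n + h/2, u_n + (h/2)·k2); k4 = f(x_n + h, u_n + h·k3); u_{n+1} = u_n + (h/6)·(k1 + 2k2 + 2k3 + k4).
x=0.000000, u=2.100000:
  k1 = f(0.000000, 2.100000) = -1.750000
  k2 = f(0.145000, 1.846250) = -0.748639
  k3 = f(0.145000, 1.991447) = -1.305862
  k4 = f(0.290000, 1.721300) = -0.302873
  u ← 2.100000 + (0.29/6)·(k1 + 2k2 + 2k3 + k4) = 1.802176
u(0.29) ≈ 1.8022

1.8022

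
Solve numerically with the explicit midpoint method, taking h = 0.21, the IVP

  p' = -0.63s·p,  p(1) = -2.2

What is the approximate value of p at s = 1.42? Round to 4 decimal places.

Midpoint: k1 = f(s_n, p_n); k2 = f(s_n + h/2, p_n + (h/2)·k1); p_{n+1} = p_n + h·k2.
s=1.000000, p=-2.200000:
  k1 = f(1.000000, -2.200000) = 1.386000
  k2 = f(1.105000, -2.054470) = 1.430219
  p ← -2.200000 + 0.21·1.430219 = -1.899654
s=1.210000, p=-1.899654:
  k1 = f(1.210000, -1.899654) = 1.448106
  k2 = f(1.315000, -1.747603) = 1.447802
  p ← -1.899654 + 0.21·1.447802 = -1.595616
p(1.42) ≈ -1.5956

-1.5956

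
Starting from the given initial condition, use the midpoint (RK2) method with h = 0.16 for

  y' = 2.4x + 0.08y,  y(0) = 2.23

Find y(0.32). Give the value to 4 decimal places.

2.4115

Midpoint: k1 = f(x_n, y_n); k2 = f(x_n + h/2, y_n + (h/2)·k1); y_{n+1} = y_n + h·k2.
x=0.000000, y=2.230000:
  k1 = f(0.000000, 2.230000) = 0.178400
  k2 = f(0.080000, 2.244272) = 0.371542
  y ← 2.230000 + 0.16·0.371542 = 2.289447
x=0.160000, y=2.289447:
  k1 = f(0.160000, 2.289447) = 0.567156
  k2 = f(0.240000, 2.334819) = 0.762786
  y ← 2.289447 + 0.16·0.762786 = 2.411492
y(0.32) ≈ 2.4115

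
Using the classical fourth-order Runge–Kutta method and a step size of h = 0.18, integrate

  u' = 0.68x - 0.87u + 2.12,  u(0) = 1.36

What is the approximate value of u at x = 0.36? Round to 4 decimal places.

1.6893

RK4: k1 = f(x_n, u_n); k2 = f(x_n + h/2, u_n + (h/2)·k1); k3 = f(x_n + h/2, u_n + (h/2)·k2); k4 = f(x_n + h, u_n + h·k3); u_{n+1} = u_n + (h/6)·(k1 + 2k2 + 2k3 + k4).
x=0.000000, u=1.360000:
  k1 = f(0.000000, 1.360000) = 0.936800
  k2 = f(0.090000, 1.444312) = 0.924649
  k3 = f(0.090000, 1.443218) = 0.925600
  k4 = f(0.180000, 1.526608) = 0.914251
  u ← 1.360000 + (0.18/6)·(k1 + 2k2 + 2k3 + k4) = 1.526546
x=0.180000, u=1.526546:
  k1 = f(0.180000, 1.526546) = 0.914305
  k2 = f(0.270000, 1.608834) = 0.903915
  k3 = f(0.270000, 1.607899) = 0.904728
  k4 = f(0.360000, 1.689398) = 0.895024
  u ← 1.526546 + (0.18/6)·(k1 + 2k2 + 2k3 + k4) = 1.689345
u(0.36) ≈ 1.6893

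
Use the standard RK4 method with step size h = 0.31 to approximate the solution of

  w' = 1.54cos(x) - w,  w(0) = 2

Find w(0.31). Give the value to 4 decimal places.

1.8703

RK4: k1 = f(x_n, w_n); k2 = f(x_n + h/2, w_n + (h/2)·k1); k3 = f(x_n + h/2, w_n + (h/2)·k2); k4 = f(x_n + h, w_n + h·k3); w_{n+1} = w_n + (h/6)·(k1 + 2k2 + 2k3 + k4).
x=0.000000, w=2.000000:
  k1 = f(0.000000, 2.000000) = -0.460000
  k2 = f(0.155000, 1.928700) = -0.407162
  k3 = f(0.155000, 1.936890) = -0.415352
  k4 = f(0.310000, 1.871241) = -0.404647
  w ← 2.000000 + (0.31/6)·(k1 + 2k2 + 2k3 + k4) = 1.870333
w(0.31) ≈ 1.8703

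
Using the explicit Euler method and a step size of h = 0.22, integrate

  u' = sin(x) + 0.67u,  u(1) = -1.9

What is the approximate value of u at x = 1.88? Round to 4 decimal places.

-2.2721

Euler: u_{n+1} = u_n + h·f(x_n, u_n).
x=1.000000, u=-1.900000: f=-0.431529 → u ← -1.900000 + 0.22·(-0.431529) = -1.994936
x=1.220000, u=-1.994936: f=-0.397508 → u ← -1.994936 + 0.22·(-0.397508) = -2.082388
x=1.440000, u=-2.082388: f=-0.403742 → u ← -2.082388 + 0.22·(-0.403742) = -2.171211
x=1.660000, u=-2.171211: f=-0.458688 → u ← -2.171211 + 0.22·(-0.458688) = -2.272123
u(1.88) ≈ -2.2721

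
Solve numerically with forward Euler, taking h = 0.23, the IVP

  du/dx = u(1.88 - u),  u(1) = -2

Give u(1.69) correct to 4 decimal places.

-29.9578

Euler: u_{n+1} = u_n + h·f(x_n, u_n).
x=1.000000, u=-2.000000: f=-7.760000 → u ← -2.000000 + 0.23·(-7.760000) = -3.784800
x=1.230000, u=-3.784800: f=-21.440135 → u ← -3.784800 + 0.23·(-21.440135) = -8.716031
x=1.460000, u=-8.716031: f=-92.355336 → u ← -8.716031 + 0.23·(-92.355336) = -29.957758
u(1.69) ≈ -29.9578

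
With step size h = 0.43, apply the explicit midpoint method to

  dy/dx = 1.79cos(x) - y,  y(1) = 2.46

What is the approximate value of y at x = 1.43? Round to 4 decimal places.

Midpoint: k1 = f(x_n, y_n); k2 = f(x_n + h/2, y_n + (h/2)·k1); y_{n+1} = y_n + h·k2.
x=1.000000, y=2.460000:
  k1 = f(1.000000, 2.460000) = -1.492859
  k2 = f(1.215000, 2.139035) = -1.515512
  y ← 2.460000 + 0.43·(-1.515512) = 1.808330
y(1.43) ≈ 1.8083

1.8083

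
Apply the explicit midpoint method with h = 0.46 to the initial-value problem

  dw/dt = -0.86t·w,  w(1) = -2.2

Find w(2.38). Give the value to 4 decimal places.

Midpoint: k1 = f(t_n, w_n); k2 = f(t_n + h/2, w_n + (h/2)·k1); w_{n+1} = w_n + h·k2.
t=1.000000, w=-2.200000:
  k1 = f(1.000000, -2.200000) = 1.892000
  k2 = f(1.230000, -1.764840) = 1.866848
  w ← -2.200000 + 0.46·1.866848 = -1.341250
t=1.460000, w=-1.341250:
  k1 = f(1.460000, -1.341250) = 1.684074
  k2 = f(1.690000, -0.953913) = 1.386417
  w ← -1.341250 + 0.46·1.386417 = -0.703498
t=1.920000, w=-0.703498:
  k1 = f(1.920000, -0.703498) = 1.161616
  k2 = f(2.150000, -0.436326) = 0.806767
  w ← -0.703498 + 0.46·0.806767 = -0.332385
w(2.38) ≈ -0.3324

-0.3324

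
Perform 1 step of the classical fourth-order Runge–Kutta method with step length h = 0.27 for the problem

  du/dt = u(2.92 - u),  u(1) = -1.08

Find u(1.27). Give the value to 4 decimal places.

-4.1332

RK4: k1 = f(t_n, u_n); k2 = f(t_n + h/2, u_n + (h/2)·k1); k3 = f(t_n + h/2, u_n + (h/2)·k2); k4 = f(t_n + h, u_n + h·k3); u_{n+1} = u_n + (h/6)·(k1 + 2k2 + 2k3 + k4).
t=1.000000, u=-1.080000:
  k1 = f(1.000000, -1.080000) = -4.320000
  k2 = f(1.135000, -1.663200) = -7.622778
  k3 = f(1.135000, -2.109075) = -10.606697
  k4 = f(1.270000, -3.943808) = -27.069542
  u ← -1.080000 + (0.27/6)·(k1 + 2k2 + 2k3 + k4) = -4.133182
u(1.27) ≈ -4.1332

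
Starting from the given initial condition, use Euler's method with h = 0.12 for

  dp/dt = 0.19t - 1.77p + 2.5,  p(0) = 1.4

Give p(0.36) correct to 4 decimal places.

1.4140

Euler: p_{n+1} = p_n + h·f(t_n, p_n).
t=0.000000, p=1.400000: f=0.022000 → p ← 1.400000 + 0.12·0.022000 = 1.402640
t=0.120000, p=1.402640: f=0.040127 → p ← 1.402640 + 0.12·0.040127 = 1.407455
t=0.240000, p=1.407455: f=0.054404 → p ← 1.407455 + 0.12·0.054404 = 1.413984
p(0.36) ≈ 1.4140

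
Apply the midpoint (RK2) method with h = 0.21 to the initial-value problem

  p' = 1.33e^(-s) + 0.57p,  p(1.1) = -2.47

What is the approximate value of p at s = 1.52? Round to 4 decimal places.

-2.9635

Midpoint: k1 = f(s_n, p_n); k2 = f(s_n + h/2, p_n + (h/2)·k1); p_{n+1} = p_n + h·k2.
s=1.100000, p=-2.470000:
  k1 = f(1.100000, -2.470000) = -0.965181
  k2 = f(1.205000, -2.571344) = -1.067076
  p ← -2.470000 + 0.21·(-1.067076) = -2.694086
s=1.310000, p=-2.694086:
  k1 = f(1.310000, -2.694086) = -1.176768
  k2 = f(1.415000, -2.817647) = -1.282967
  p ← -2.694086 + 0.21·(-1.282967) = -2.963509
p(1.52) ≈ -2.9635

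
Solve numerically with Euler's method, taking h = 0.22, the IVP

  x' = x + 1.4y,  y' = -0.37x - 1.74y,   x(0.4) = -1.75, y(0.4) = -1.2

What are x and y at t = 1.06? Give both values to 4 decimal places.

Euler on (x,y): x_{n+1} = x_n + h·x', y_{n+1} = y_n + h·y'.
0.400000: (-1.750000, -1.200000); f=(-3.430000, 2.735500) → (-2.504600, -0.598190)
0.620000: (-2.504600, -0.598190); f=(-3.342066, 1.967553) → (-3.239855, -0.165328)
0.840000: (-3.239855, -0.165328); f=(-3.471314, 1.486418) → (-4.003544, 0.161683)
(x(1.06), y(1.06)) ≈ (-4.0035, 0.1617)

-4.0035, 0.1617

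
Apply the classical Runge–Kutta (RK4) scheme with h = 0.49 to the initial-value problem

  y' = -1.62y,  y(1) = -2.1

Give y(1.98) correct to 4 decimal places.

-0.4337

RK4: k1 = f(s_n, y_n); k2 = f(s_n + h/2, y_n + (h/2)·k1); k3 = f(s_n + h/2, y_n + (h/2)·k2); k4 = f(s_n + h, y_n + h·k3); y_{n+1} = y_n + (h/6)·(k1 + 2k2 + 2k3 + k4).
s=1.000000, y=-2.100000:
  k1 = f(1.000000, -2.100000) = 3.402000
  k2 = f(1.245000, -1.266510) = 2.051746
  k3 = f(1.245000, -1.597322) = 2.587662
  k4 = f(1.490000, -0.832046) = 1.347914
  y ← -2.100000 + (0.49/6)·(k1 + 2k2 + 2k3 + k4) = -0.954320
s=1.490000, y=-0.954320:
  k1 = f(1.490000, -0.954320) = 1.545999
  k2 = f(1.735000, -0.575551) = 0.932392
  k3 = f(1.735000, -0.725884) = 1.175933
  k4 = f(1.980000, -0.378113) = 0.612544
  y ← -0.954320 + (0.49/6)·(k1 + 2k2 + 2k3 + k4) = -0.433680
y(1.98) ≈ -0.4337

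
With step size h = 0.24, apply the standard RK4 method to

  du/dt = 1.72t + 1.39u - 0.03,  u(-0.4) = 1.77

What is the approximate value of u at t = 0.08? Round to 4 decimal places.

RK4: k1 = f(t_n, u_n); k2 = f(t_n + h/2, u_n + (h/2)·k1); k3 = f(t_n + h/2, u_n + (h/2)·k2); k4 = f(t_n + h, u_n + h·k3); u_{n+1} = u_n + (h/6)·(k1 + 2k2 + 2k3 + k4).
t=-0.400000, u=1.770000:
  k1 = f(-0.400000, 1.770000) = 1.742300
  k2 = f(-0.280000, 1.979076) = 2.239316
  k3 = f(-0.280000, 2.038718) = 2.322218
  k4 = f(-0.160000, 2.327332) = 2.929792
  u ← 1.770000 + (0.24/6)·(k1 + 2k2 + 2k3 + k4) = 2.321806
t=-0.160000, u=2.321806:
  k1 = f(-0.160000, 2.321806) = 2.922111
  k2 = f(-0.040000, 2.672460) = 3.615919
  k3 = f(-0.040000, 2.755717) = 3.731646
  k4 = f(0.080000, 3.217401) = 4.579788
  u ← 2.321806 + (0.24/6)·(k1 + 2k2 + 2k3 + k4) = 3.209688
u(0.08) ≈ 3.2097

3.2097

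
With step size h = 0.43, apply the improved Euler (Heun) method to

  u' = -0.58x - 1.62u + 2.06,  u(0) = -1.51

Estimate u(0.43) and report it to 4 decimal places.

-0.3008

Heun: k1 = f(x_n, u_n); k2 = f(x_n + h, u_n + h·k1); u_{n+1} = u_n + (h/2)·(k1 + k2).
x=0.000000, u=-1.510000:
  k1 = f(0.000000, -1.510000) = 4.506200
  k2 = f(0.430000, 0.427666) = 1.117781
  u ← -1.510000 + (0.43/2)·(4.506200 + 1.117781) = -0.300844
u(0.43) ≈ -0.3008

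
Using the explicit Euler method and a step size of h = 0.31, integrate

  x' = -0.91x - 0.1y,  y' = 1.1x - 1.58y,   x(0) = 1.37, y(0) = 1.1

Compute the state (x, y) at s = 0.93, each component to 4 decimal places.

0.4401, 0.6544

Euler on (x,y): x_{n+1} = x_n + h·x', y_{n+1} = y_n + h·y'.
0.000000: (1.370000, 1.100000); f=(-1.356700, -0.231000) → (0.949423, 1.028390)
0.310000: (0.949423, 1.028390); f=(-0.966814, -0.580491) → (0.649711, 0.848438)
0.620000: (0.649711, 0.848438); f=(-0.676081, -0.625850) → (0.440126, 0.654424)
(x(0.93), y(0.93)) ≈ (0.4401, 0.6544)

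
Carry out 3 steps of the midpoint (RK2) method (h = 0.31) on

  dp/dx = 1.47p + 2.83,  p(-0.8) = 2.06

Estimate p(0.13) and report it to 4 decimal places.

13.1906

Midpoint: k1 = f(x_n, p_n); k2 = f(x_n + h/2, p_n + (h/2)·k1); p_{n+1} = p_n + h·k2.
x=-0.800000, p=2.060000:
  k1 = f(-0.800000, 2.060000) = 5.858200
  k2 = f(-0.645000, 2.968021) = 7.192991
  p ← 2.060000 + 0.31·7.192991 = 4.289827
x=-0.490000, p=4.289827:
  k1 = f(-0.490000, 4.289827) = 9.136046
  k2 = f(-0.335000, 5.705914) = 11.217694
  p ← 4.289827 + 0.31·11.217694 = 7.767312
x=-0.180000, p=7.767312:
  k1 = f(-0.180000, 7.767312) = 14.247949
  k2 = f(-0.025000, 9.975744) = 17.494344
  p ← 7.767312 + 0.31·17.494344 = 13.190559
p(0.13) ≈ 13.1906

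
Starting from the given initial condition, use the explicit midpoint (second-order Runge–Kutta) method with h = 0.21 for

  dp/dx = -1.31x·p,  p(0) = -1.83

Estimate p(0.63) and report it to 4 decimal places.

Midpoint: k1 = f(x_n, p_n); k2 = f(x_n + h/2, p_n + (h/2)·k1); p_{n+1} = p_n + h·k2.
x=0.000000, p=-1.830000:
  k1 = f(0.000000, -1.830000) = 0.000000
  k2 = f(0.105000, -1.830000) = 0.251717
  p ← -1.830000 + 0.21·0.251717 = -1.777140
x=0.210000, p=-1.777140:
  k1 = f(0.210000, -1.777140) = 0.488891
  k2 = f(0.315000, -1.725806) = 0.712154
  p ← -1.777140 + 0.21·0.712154 = -1.627587
x=0.420000, p=-1.627587:
  k1 = f(0.420000, -1.627587) = 0.895498
  k2 = f(0.525000, -1.533560) = 1.054706
  p ← -1.627587 + 0.21·1.054706 = -1.406099
p(0.63) ≈ -1.4061

-1.4061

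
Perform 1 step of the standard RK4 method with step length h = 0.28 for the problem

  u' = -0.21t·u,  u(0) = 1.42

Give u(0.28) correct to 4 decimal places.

1.4084

RK4: k1 = f(t_n, u_n); k2 = f(t_n + h/2, u_n + (h/2)·k1); k3 = f(t_n + h/2, u_n + (h/2)·k2); k4 = f(t_n + h, u_n + h·k3); u_{n+1} = u_n + (h/6)·(k1 + 2k2 + 2k3 + k4).
t=0.000000, u=1.420000:
  k1 = f(0.000000, 1.420000) = 0.000000
  k2 = f(0.140000, 1.420000) = -0.041748
  k3 = f(0.140000, 1.414155) = -0.041576
  k4 = f(0.280000, 1.408359) = -0.082811
  u ← 1.420000 + (0.28/6)·(k1 + 2k2 + 2k3 + k4) = 1.408359
u(0.28) ≈ 1.4084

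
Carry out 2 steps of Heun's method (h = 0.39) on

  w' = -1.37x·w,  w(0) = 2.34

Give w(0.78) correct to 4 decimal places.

1.5320

Heun: k1 = f(x_n, w_n); k2 = f(x_n + h, w_n + h·k1); w_{n+1} = w_n + (h/2)·(k1 + k2).
x=0.000000, w=2.340000:
  k1 = f(0.000000, 2.340000) = 0.000000
  k2 = f(0.390000, 2.340000) = -1.250262
  w ← 2.340000 + (0.39/2)·(0.000000 + (-1.250262)) = 2.096199
x=0.390000, w=2.096199:
  k1 = f(0.390000, 2.096199) = -1.119999
  k2 = f(0.780000, 1.659399) = -1.773234
  w ← 2.096199 + (0.39/2)·(-1.119999 + (-1.773234)) = 1.532018
w(0.78) ≈ 1.5320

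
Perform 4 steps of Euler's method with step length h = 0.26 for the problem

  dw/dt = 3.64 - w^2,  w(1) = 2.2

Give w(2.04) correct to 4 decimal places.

1.9079

Euler: w_{n+1} = w_n + h·f(t_n, w_n).
t=1.000000, w=2.200000: f=-1.200000 → w ← 2.200000 + 0.26·(-1.200000) = 1.888000
t=1.260000, w=1.888000: f=0.075456 → w ← 1.888000 + 0.26·0.075456 = 1.907619
t=1.520000, w=1.907619: f=0.000991 → w ← 1.907619 + 0.26·0.000991 = 1.907876
t=1.780000, w=1.907876: f=0.000008 → w ← 1.907876 + 0.26·0.000008 = 1.907878
w(2.04) ≈ 1.9079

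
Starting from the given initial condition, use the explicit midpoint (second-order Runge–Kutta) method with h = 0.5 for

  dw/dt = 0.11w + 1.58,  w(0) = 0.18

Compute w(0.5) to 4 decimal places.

Midpoint: k1 = f(t_n, w_n); k2 = f(t_n + h/2, w_n + (h/2)·k1); w_{n+1} = w_n + h·k2.
t=0.000000, w=0.180000:
  k1 = f(0.000000, 0.180000) = 1.599800
  k2 = f(0.250000, 0.579950) = 1.643795
  w ← 0.180000 + 0.5·1.643795 = 1.001897
w(0.5) ≈ 1.0019

1.0019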